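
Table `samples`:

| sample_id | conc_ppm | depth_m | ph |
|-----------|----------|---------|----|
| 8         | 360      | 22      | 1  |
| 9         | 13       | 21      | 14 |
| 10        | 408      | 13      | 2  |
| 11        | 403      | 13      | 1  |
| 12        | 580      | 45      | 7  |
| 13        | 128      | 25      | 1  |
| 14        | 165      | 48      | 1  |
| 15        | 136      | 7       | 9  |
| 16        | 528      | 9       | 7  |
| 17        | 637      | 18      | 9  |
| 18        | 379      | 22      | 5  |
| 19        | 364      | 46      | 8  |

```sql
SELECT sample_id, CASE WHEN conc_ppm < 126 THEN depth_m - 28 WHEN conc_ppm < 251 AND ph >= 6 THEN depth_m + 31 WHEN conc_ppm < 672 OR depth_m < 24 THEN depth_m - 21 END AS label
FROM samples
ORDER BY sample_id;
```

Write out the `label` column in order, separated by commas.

sample_id=8: conc_ppm < 672 OR depth_m < 24 → 1
sample_id=9: conc_ppm < 126 → -7
sample_id=10: conc_ppm < 672 OR depth_m < 24 → -8
sample_id=11: conc_ppm < 672 OR depth_m < 24 → -8
sample_id=12: conc_ppm < 672 OR depth_m < 24 → 24
sample_id=13: conc_ppm < 672 OR depth_m < 24 → 4
sample_id=14: conc_ppm < 672 OR depth_m < 24 → 27
sample_id=15: conc_ppm < 251 AND ph >= 6 → 38
sample_id=16: conc_ppm < 672 OR depth_m < 24 → -12
sample_id=17: conc_ppm < 672 OR depth_m < 24 → -3
sample_id=18: conc_ppm < 672 OR depth_m < 24 → 1
sample_id=19: conc_ppm < 672 OR depth_m < 24 → 25

1, -7, -8, -8, 24, 4, 27, 38, -12, -3, 1, 25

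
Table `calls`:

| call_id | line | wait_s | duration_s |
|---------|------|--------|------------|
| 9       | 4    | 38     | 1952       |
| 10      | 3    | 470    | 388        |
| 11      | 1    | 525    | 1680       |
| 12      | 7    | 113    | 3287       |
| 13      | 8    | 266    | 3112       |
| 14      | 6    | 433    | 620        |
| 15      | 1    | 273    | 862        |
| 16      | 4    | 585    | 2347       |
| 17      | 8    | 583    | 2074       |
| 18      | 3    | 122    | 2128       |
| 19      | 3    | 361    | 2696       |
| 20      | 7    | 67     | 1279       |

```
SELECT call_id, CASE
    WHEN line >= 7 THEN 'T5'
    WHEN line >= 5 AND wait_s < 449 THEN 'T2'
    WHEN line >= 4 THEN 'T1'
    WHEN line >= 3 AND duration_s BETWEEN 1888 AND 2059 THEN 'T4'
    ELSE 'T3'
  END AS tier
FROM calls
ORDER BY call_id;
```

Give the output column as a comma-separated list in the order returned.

T1, T3, T3, T5, T5, T2, T3, T1, T5, T3, T3, T5

call_id=9: line >= 4 → T1
call_id=10: ELSE → T3
call_id=11: ELSE → T3
call_id=12: line >= 7 → T5
call_id=13: line >= 7 → T5
call_id=14: line >= 5 AND wait_s < 449 → T2
call_id=15: ELSE → T3
call_id=16: line >= 4 → T1
call_id=17: line >= 7 → T5
call_id=18: ELSE → T3
call_id=19: ELSE → T3
call_id=20: line >= 7 → T5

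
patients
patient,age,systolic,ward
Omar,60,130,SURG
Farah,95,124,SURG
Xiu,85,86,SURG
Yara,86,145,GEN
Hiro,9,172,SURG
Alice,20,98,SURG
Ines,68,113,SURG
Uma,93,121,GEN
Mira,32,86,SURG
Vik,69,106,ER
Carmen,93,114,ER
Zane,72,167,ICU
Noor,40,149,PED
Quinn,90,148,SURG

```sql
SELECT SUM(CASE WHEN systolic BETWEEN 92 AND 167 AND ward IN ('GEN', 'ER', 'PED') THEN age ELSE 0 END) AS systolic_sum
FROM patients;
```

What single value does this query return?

381

patient=Omar: ✗
patient=Farah: ✗
patient=Xiu: ✗
patient=Yara: ✓ → 86
patient=Hiro: ✗
patient=Alice: ✗
patient=Ines: ✗
patient=Uma: ✓ → 93
patient=Mira: ✗
patient=Vik: ✓ → 69
patient=Carmen: ✓ → 93
patient=Zane: ✗
patient=Noor: ✓ → 40
patient=Quinn: ✗
systolic_sum = 86 + 93 + 69 + 93 + 40 = 381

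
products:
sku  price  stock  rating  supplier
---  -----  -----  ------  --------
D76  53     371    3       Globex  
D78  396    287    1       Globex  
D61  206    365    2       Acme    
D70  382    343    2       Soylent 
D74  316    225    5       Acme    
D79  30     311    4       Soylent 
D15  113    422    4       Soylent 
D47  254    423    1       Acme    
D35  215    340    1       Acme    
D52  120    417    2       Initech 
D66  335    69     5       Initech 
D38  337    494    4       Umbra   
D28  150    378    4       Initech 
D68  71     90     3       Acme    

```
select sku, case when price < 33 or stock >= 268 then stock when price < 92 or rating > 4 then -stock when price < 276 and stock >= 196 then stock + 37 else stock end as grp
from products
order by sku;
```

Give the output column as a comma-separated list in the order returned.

422, 378, 340, 494, 423, 417, 365, -69, -90, 343, -225, 371, 287, 311

sku=D15: price < 33 or stock >= 268 → 422
sku=D28: price < 33 or stock >= 268 → 378
sku=D35: price < 33 or stock >= 268 → 340
sku=D38: price < 33 or stock >= 268 → 494
sku=D47: price < 33 or stock >= 268 → 423
sku=D52: price < 33 or stock >= 268 → 417
sku=D61: price < 33 or stock >= 268 → 365
sku=D66: price < 92 or rating > 4 → -69
sku=D68: price < 92 or rating > 4 → -90
sku=D70: price < 33 or stock >= 268 → 343
sku=D74: price < 92 or rating > 4 → -225
sku=D76: price < 33 or stock >= 268 → 371
sku=D78: price < 33 or stock >= 268 → 287
sku=D79: price < 33 or stock >= 268 → 311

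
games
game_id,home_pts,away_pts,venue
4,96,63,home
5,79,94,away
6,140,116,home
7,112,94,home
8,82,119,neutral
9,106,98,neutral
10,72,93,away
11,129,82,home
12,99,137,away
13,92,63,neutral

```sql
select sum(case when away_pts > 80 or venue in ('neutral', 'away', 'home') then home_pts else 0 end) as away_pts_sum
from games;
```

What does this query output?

game_id=4: ✓ → 96
game_id=5: ✓ → 79
game_id=6: ✓ → 140
game_id=7: ✓ → 112
game_id=8: ✓ → 82
game_id=9: ✓ → 106
game_id=10: ✓ → 72
game_id=11: ✓ → 129
game_id=12: ✓ → 99
game_id=13: ✓ → 92
away_pts_sum = 96 + 79 + 140 + 112 + 82 + 106 + 72 + 129 + 99 + 92 = 1007

1007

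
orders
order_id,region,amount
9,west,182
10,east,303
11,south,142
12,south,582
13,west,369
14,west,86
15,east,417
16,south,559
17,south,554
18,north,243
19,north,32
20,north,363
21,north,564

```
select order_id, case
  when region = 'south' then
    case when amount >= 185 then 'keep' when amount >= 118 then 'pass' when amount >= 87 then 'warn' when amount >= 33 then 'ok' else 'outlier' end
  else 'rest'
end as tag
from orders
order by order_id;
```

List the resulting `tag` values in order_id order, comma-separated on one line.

rest, rest, pass, keep, rest, rest, rest, keep, keep, rest, rest, rest, rest

order_id=9: region='west' → outer ELSE → rest
order_id=10: region='east' → outer ELSE → rest
order_id=11: region='south' → inner[amount >= 118] → pass
order_id=12: region='south' → inner[amount >= 185] → keep
order_id=13: region='west' → outer ELSE → rest
order_id=14: region='west' → outer ELSE → rest
order_id=15: region='east' → outer ELSE → rest
order_id=16: region='south' → inner[amount >= 185] → keep
order_id=17: region='south' → inner[amount >= 185] → keep
order_id=18: region='north' → outer ELSE → rest
order_id=19: region='north' → outer ELSE → rest
order_id=20: region='north' → outer ELSE → rest
order_id=21: region='north' → outer ELSE → rest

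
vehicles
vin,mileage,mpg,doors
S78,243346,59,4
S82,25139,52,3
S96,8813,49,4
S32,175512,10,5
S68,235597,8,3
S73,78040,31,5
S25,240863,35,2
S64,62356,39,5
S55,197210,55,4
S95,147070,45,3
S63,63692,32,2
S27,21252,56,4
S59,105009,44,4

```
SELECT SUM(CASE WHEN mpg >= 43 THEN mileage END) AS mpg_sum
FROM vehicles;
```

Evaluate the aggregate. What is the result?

747839

vin=S78: ✓ → 243346
vin=S82: ✓ → 25139
vin=S96: ✓ → 8813
vin=S32: ✗
vin=S68: ✗
vin=S73: ✗
vin=S25: ✗
vin=S64: ✗
vin=S55: ✓ → 197210
vin=S95: ✓ → 147070
vin=S63: ✗
vin=S27: ✓ → 21252
vin=S59: ✓ → 105009
mpg_sum = 243346 + 25139 + 8813 + 197210 + 147070 + 21252 + 105009 = 747839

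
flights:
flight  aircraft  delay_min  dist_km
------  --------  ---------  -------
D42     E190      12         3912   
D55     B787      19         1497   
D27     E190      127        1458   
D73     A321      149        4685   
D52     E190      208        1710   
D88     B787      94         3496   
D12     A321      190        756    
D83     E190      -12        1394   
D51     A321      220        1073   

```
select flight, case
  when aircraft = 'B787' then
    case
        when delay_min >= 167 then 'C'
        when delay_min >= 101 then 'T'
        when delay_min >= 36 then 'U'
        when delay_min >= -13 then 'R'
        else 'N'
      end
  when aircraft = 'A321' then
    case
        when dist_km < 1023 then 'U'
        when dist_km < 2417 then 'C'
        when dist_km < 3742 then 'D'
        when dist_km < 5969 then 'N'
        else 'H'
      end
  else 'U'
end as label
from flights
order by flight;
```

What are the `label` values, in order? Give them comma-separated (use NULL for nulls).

U, U, U, C, U, R, N, U, U

flight=D12: aircraft='A321' → inner[dist_km < 1023] → U
flight=D27: aircraft='E190' → outer ELSE → U
flight=D42: aircraft='E190' → outer ELSE → U
flight=D51: aircraft='A321' → inner[dist_km < 2417] → C
flight=D52: aircraft='E190' → outer ELSE → U
flight=D55: aircraft='B787' → inner[delay_min >= -13] → R
flight=D73: aircraft='A321' → inner[dist_km < 5969] → N
flight=D83: aircraft='E190' → outer ELSE → U
flight=D88: aircraft='B787' → inner[delay_min >= 36] → U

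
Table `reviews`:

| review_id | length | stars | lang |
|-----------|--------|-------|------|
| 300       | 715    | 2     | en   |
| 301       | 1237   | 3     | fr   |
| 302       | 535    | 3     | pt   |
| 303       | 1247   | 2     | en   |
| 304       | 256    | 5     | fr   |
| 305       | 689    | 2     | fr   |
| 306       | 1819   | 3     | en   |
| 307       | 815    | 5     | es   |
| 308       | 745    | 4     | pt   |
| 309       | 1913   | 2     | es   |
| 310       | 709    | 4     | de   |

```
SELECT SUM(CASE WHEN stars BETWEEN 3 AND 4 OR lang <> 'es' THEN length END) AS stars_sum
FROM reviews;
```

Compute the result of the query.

7952

review_id=300: ✓ → 715
review_id=301: ✓ → 1237
review_id=302: ✓ → 535
review_id=303: ✓ → 1247
review_id=304: ✓ → 256
review_id=305: ✓ → 689
review_id=306: ✓ → 1819
review_id=307: ✗
review_id=308: ✓ → 745
review_id=309: ✗
review_id=310: ✓ → 709
stars_sum = 715 + 1237 + 535 + 1247 + 256 + 689 + 1819 + 745 + 709 = 7952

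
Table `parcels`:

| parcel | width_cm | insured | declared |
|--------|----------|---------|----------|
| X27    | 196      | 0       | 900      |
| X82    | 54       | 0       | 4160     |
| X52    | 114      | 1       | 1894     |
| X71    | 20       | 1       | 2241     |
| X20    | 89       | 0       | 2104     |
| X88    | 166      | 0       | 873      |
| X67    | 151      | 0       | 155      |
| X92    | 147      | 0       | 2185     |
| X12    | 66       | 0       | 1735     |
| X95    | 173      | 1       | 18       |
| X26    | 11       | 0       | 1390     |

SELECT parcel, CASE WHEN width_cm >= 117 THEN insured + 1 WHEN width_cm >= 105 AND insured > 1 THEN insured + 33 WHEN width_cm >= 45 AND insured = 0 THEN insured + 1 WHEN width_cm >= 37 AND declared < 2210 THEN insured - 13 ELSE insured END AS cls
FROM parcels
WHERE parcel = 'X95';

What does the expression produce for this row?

2

parcel = X95: width_cm=173, insured=1, declared=18.
width_cm >= 117 → true → 2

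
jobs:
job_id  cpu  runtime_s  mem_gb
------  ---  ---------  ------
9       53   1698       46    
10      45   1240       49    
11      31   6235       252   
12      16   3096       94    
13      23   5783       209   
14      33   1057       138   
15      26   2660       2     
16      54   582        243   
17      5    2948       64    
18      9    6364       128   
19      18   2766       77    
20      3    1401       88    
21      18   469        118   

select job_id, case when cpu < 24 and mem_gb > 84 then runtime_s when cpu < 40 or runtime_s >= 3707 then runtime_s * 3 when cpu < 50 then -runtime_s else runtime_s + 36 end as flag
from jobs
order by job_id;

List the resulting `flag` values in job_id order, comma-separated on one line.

1734, -1240, 18705, 3096, 5783, 3171, 7980, 618, 8844, 6364, 8298, 1401, 469

job_id=9: ELSE → 1734
job_id=10: cpu < 50 → -1240
job_id=11: cpu < 40 or runtime_s >= 3707 → 18705
job_id=12: cpu < 24 and mem_gb > 84 → 3096
job_id=13: cpu < 24 and mem_gb > 84 → 5783
job_id=14: cpu < 40 or runtime_s >= 3707 → 3171
job_id=15: cpu < 40 or runtime_s >= 3707 → 7980
job_id=16: ELSE → 618
job_id=17: cpu < 40 or runtime_s >= 3707 → 8844
job_id=18: cpu < 24 and mem_gb > 84 → 6364
job_id=19: cpu < 40 or runtime_s >= 3707 → 8298
job_id=20: cpu < 24 and mem_gb > 84 → 1401
job_id=21: cpu < 24 and mem_gb > 84 → 469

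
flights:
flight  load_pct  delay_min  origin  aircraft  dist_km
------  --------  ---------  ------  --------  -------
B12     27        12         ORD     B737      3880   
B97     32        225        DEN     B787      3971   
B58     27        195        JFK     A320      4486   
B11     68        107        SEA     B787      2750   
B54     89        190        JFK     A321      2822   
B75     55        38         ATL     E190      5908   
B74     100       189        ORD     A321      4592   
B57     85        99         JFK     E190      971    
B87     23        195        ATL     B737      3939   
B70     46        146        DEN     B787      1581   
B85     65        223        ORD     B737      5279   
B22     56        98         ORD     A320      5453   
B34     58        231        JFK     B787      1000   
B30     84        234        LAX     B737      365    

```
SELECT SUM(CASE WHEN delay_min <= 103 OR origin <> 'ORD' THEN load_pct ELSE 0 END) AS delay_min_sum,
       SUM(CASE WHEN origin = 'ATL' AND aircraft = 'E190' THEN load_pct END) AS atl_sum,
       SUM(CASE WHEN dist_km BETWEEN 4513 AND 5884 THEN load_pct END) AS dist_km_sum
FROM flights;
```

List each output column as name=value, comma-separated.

delay_min_sum=650, atl_sum=55, dist_km_sum=221

[delay_min_sum: delay_min <= 103 OR origin <> 'ORD']
flight=B12: ✓ → 27
flight=B97: ✓ → 32
flight=B58: ✓ → 27
flight=B11: ✓ → 68
flight=B54: ✓ → 89
flight=B75: ✓ → 55
flight=B74: ✗
flight=B57: ✓ → 85
flight=B87: ✓ → 23
flight=B70: ✓ → 46
flight=B85: ✗
flight=B22: ✓ → 56
flight=B34: ✓ → 58
flight=B30: ✓ → 84
delay_min_sum = 27 + 32 + 27 + 68 + 89 + 55 + 85 + 23 + 46 + 56 + 58 + 84 = 650
—
[atl_sum: origin = 'ATL' AND aircraft = 'E190']
flight=B12: ✗
flight=B97: ✗
flight=B58: ✗
flight=B11: ✗
flight=B54: ✗
flight=B75: ✓ → 55
flight=B74: ✗
flight=B57: ✗
flight=B87: ✗
flight=B70: ✗
flight=B85: ✗
flight=B22: ✗
flight=B34: ✗
flight=B30: ✗
atl_sum = 55
—
[dist_km_sum: dist_km BETWEEN 4513 AND 5884]
flight=B12: ✗
flight=B97: ✗
flight=B58: ✗
flight=B11: ✗
flight=B54: ✗
flight=B75: ✗
flight=B74: ✓ → 100
flight=B57: ✗
flight=B87: ✗
flight=B70: ✗
flight=B85: ✓ → 65
flight=B22: ✓ → 56
flight=B34: ✗
flight=B30: ✗
dist_km_sum = 100 + 65 + 56 = 221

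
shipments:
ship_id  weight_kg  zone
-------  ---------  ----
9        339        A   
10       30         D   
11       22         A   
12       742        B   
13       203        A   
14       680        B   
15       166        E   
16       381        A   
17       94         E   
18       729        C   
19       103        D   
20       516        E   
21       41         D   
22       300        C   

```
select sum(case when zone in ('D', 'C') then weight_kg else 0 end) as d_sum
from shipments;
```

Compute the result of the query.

ship_id=9: ✗
ship_id=10: ✓ → 30
ship_id=11: ✗
ship_id=12: ✗
ship_id=13: ✗
ship_id=14: ✗
ship_id=15: ✗
ship_id=16: ✗
ship_id=17: ✗
ship_id=18: ✓ → 729
ship_id=19: ✓ → 103
ship_id=20: ✗
ship_id=21: ✓ → 41
ship_id=22: ✓ → 300
d_sum = 30 + 729 + 103 + 41 + 300 = 1203

1203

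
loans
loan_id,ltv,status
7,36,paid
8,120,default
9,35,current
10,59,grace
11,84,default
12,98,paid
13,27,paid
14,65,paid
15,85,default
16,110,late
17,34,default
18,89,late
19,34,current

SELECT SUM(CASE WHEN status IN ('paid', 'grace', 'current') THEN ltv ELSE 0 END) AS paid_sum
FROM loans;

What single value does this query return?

354

loan_id=7: ✓ → 36
loan_id=8: ✗
loan_id=9: ✓ → 35
loan_id=10: ✓ → 59
loan_id=11: ✗
loan_id=12: ✓ → 98
loan_id=13: ✓ → 27
loan_id=14: ✓ → 65
loan_id=15: ✗
loan_id=16: ✗
loan_id=17: ✗
loan_id=18: ✗
loan_id=19: ✓ → 34
paid_sum = 36 + 35 + 59 + 98 + 27 + 65 + 34 = 354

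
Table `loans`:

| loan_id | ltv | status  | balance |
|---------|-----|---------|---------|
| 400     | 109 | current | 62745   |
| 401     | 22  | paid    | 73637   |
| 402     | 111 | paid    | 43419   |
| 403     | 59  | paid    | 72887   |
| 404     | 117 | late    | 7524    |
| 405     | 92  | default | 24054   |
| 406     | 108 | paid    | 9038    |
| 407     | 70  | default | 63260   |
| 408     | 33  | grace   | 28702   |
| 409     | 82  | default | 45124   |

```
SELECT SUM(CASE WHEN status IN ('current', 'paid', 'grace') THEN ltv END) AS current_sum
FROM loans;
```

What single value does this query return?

442

loan_id=400: ✓ → 109
loan_id=401: ✓ → 22
loan_id=402: ✓ → 111
loan_id=403: ✓ → 59
loan_id=404: ✗
loan_id=405: ✗
loan_id=406: ✓ → 108
loan_id=407: ✗
loan_id=408: ✓ → 33
loan_id=409: ✗
current_sum = 109 + 22 + 111 + 59 + 108 + 33 = 442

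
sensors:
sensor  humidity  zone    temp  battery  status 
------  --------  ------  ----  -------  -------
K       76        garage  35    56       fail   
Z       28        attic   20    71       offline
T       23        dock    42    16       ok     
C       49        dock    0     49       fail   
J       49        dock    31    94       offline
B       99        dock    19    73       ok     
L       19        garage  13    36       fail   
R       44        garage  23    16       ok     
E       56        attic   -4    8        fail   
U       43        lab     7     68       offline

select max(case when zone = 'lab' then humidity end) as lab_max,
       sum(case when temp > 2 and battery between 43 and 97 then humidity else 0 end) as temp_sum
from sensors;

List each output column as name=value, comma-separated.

[lab_max: zone = 'lab']
sensor=K: ✗
sensor=Z: ✗
sensor=T: ✗
sensor=C: ✗
sensor=J: ✗
sensor=B: ✗
sensor=L: ✗
sensor=R: ✗
sensor=E: ✗
sensor=U: ✓ → 43
lab_max = MAX(43) = 43
—
[temp_sum: temp > 2 and battery between 43 and 97]
sensor=K: ✓ → 76
sensor=Z: ✓ → 28
sensor=T: ✗
sensor=C: ✗
sensor=J: ✓ → 49
sensor=B: ✓ → 99
sensor=L: ✗
sensor=R: ✗
sensor=E: ✗
sensor=U: ✓ → 43
temp_sum = 76 + 28 + 49 + 99 + 43 = 295

lab_max=43, temp_sum=295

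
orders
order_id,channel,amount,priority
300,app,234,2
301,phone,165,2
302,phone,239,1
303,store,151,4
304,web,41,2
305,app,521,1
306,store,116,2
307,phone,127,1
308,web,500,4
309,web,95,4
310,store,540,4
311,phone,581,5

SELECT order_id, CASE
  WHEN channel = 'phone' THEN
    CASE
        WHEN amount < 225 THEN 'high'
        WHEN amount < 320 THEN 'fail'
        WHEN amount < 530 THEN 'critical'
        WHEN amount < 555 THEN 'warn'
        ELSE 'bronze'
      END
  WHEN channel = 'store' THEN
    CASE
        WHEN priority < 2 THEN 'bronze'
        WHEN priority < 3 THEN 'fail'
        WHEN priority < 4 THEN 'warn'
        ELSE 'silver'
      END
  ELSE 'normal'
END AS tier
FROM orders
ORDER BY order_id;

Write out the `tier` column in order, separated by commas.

order_id=300: channel='app' → outer ELSE → normal
order_id=301: channel='phone' → inner[amount < 225] → high
order_id=302: channel='phone' → inner[amount < 320] → fail
order_id=303: channel='store' → inner[ELSE] → silver
order_id=304: channel='web' → outer ELSE → normal
order_id=305: channel='app' → outer ELSE → normal
order_id=306: channel='store' → inner[priority < 3] → fail
order_id=307: channel='phone' → inner[amount < 225] → high
order_id=308: channel='web' → outer ELSE → normal
order_id=309: channel='web' → outer ELSE → normal
order_id=310: channel='store' → inner[ELSE] → silver
order_id=311: channel='phone' → inner[ELSE] → bronze

normal, high, fail, silver, normal, normal, fail, high, normal, normal, silver, bronze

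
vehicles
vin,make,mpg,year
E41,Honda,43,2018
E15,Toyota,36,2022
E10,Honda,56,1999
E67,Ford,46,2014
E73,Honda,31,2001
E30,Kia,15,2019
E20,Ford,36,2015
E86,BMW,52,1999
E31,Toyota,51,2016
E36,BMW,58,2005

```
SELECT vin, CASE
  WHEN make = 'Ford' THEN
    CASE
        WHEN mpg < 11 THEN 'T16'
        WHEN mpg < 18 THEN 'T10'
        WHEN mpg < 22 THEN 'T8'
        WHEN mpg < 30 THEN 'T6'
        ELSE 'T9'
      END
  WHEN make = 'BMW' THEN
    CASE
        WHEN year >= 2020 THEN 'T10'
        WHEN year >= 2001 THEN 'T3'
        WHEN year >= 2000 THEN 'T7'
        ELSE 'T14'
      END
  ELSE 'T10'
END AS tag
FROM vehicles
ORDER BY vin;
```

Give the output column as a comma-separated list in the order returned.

T10, T10, T9, T10, T10, T3, T10, T9, T10, T14

vin=E10: make='Honda' → outer ELSE → T10
vin=E15: make='Toyota' → outer ELSE → T10
vin=E20: make='Ford' → inner[ELSE] → T9
vin=E30: make='Kia' → outer ELSE → T10
vin=E31: make='Toyota' → outer ELSE → T10
vin=E36: make='BMW' → inner[year >= 2001] → T3
vin=E41: make='Honda' → outer ELSE → T10
vin=E67: make='Ford' → inner[ELSE] → T9
vin=E73: make='Honda' → outer ELSE → T10
vin=E86: make='BMW' → inner[ELSE] → T14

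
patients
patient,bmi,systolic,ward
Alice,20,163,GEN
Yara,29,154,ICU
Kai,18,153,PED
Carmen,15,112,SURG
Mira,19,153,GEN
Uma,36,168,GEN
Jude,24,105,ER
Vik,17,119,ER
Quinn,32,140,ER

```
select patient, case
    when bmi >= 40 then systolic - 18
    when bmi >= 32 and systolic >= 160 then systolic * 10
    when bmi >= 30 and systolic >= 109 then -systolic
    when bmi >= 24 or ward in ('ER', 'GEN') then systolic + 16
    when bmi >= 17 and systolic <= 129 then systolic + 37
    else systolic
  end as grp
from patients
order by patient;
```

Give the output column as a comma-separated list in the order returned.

179, 112, 121, 153, 169, -140, 1680, 135, 170

patient=Alice: bmi >= 24 or ward in ('ER', 'GEN') → 179
patient=Carmen: ELSE → 112
patient=Jude: bmi >= 24 or ward in ('ER', 'GEN') → 121
patient=Kai: ELSE → 153
patient=Mira: bmi >= 24 or ward in ('ER', 'GEN') → 169
patient=Quinn: bmi >= 30 and systolic >= 109 → -140
patient=Uma: bmi >= 32 and systolic >= 160 → 1680
patient=Vik: bmi >= 24 or ward in ('ER', 'GEN') → 135
patient=Yara: bmi >= 24 or ward in ('ER', 'GEN') → 170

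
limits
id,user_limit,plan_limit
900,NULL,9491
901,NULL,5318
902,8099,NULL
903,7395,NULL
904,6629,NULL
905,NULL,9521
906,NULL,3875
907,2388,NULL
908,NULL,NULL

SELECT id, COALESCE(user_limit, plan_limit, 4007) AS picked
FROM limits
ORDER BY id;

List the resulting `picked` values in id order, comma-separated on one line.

id=900: user_limit=NULL, plan_limit=9491 → 9491
id=901: user_limit=NULL, plan_limit=5318 → 5318
id=902: user_limit=8099 → 8099
id=903: user_limit=7395 → 7395
id=904: user_limit=6629 → 6629
id=905: user_limit=NULL, plan_limit=9521 → 9521
id=906: user_limit=NULL, plan_limit=3875 → 3875
id=907: user_limit=2388 → 2388
id=908: user_limit=NULL, plan_limit=NULL, → literal 4007 → 4007

9491, 5318, 8099, 7395, 6629, 9521, 3875, 2388, 4007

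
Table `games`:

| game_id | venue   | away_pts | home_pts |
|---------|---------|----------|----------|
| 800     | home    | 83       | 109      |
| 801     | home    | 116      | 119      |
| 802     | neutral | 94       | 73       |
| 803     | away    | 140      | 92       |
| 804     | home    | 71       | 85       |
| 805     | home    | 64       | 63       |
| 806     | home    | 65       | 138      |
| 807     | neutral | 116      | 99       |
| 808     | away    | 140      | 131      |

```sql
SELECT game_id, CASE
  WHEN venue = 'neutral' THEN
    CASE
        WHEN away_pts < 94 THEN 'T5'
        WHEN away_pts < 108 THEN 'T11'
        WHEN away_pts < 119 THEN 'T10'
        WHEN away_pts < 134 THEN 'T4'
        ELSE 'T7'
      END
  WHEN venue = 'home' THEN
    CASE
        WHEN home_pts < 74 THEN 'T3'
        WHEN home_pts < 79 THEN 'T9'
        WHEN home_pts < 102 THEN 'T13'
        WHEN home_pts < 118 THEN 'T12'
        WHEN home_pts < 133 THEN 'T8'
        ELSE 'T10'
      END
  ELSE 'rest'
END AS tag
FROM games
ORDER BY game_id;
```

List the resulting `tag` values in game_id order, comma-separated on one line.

game_id=800: venue='home' → inner[home_pts < 118] → T12
game_id=801: venue='home' → inner[home_pts < 133] → T8
game_id=802: venue='neutral' → inner[away_pts < 108] → T11
game_id=803: venue='away' → outer ELSE → rest
game_id=804: venue='home' → inner[home_pts < 102] → T13
game_id=805: venue='home' → inner[home_pts < 74] → T3
game_id=806: venue='home' → inner[ELSE] → T10
game_id=807: venue='neutral' → inner[away_pts < 119] → T10
game_id=808: venue='away' → outer ELSE → rest

T12, T8, T11, rest, T13, T3, T10, T10, rest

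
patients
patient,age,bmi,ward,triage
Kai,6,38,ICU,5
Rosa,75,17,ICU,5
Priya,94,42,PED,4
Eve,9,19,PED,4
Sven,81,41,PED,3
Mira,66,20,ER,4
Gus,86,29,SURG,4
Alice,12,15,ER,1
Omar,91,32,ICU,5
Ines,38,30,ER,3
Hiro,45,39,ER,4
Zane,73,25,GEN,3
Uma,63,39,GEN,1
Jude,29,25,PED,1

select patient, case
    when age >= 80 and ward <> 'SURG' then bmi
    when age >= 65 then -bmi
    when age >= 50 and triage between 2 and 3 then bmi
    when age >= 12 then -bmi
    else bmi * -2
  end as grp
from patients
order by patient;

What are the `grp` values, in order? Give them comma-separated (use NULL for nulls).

-15, -38, -29, -39, -30, -25, -76, -20, 32, 42, -17, 41, -39, -25

patient=Alice: age >= 12 → -15
patient=Eve: ELSE → -38
patient=Gus: age >= 65 → -29
patient=Hiro: age >= 12 → -39
patient=Ines: age >= 12 → -30
patient=Jude: age >= 12 → -25
patient=Kai: ELSE → -76
patient=Mira: age >= 65 → -20
patient=Omar: age >= 80 and ward <> 'SURG' → 32
patient=Priya: age >= 80 and ward <> 'SURG' → 42
patient=Rosa: age >= 65 → -17
patient=Sven: age >= 80 and ward <> 'SURG' → 41
patient=Uma: age >= 12 → -39
patient=Zane: age >= 65 → -25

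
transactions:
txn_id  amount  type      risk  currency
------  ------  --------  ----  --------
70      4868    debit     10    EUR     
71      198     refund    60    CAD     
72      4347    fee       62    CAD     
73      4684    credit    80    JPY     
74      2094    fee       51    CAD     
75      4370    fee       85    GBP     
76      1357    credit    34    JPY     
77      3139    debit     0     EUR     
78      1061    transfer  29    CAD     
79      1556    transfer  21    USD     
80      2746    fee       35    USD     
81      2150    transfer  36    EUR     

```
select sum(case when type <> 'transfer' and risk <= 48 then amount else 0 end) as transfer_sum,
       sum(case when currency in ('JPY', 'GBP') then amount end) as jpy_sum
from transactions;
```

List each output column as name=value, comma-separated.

transfer_sum=12110, jpy_sum=10411

[transfer_sum: type <> 'transfer' and risk <= 48]
txn_id=70: ✓ → 4868
txn_id=71: ✗
txn_id=72: ✗
txn_id=73: ✗
txn_id=74: ✗
txn_id=75: ✗
txn_id=76: ✓ → 1357
txn_id=77: ✓ → 3139
txn_id=78: ✗
txn_id=79: ✗
txn_id=80: ✓ → 2746
txn_id=81: ✗
transfer_sum = 4868 + 1357 + 3139 + 2746 = 12110
—
[jpy_sum: currency in ('JPY', 'GBP')]
txn_id=70: ✗
txn_id=71: ✗
txn_id=72: ✗
txn_id=73: ✓ → 4684
txn_id=74: ✗
txn_id=75: ✓ → 4370
txn_id=76: ✓ → 1357
txn_id=77: ✗
txn_id=78: ✗
txn_id=79: ✗
txn_id=80: ✗
txn_id=81: ✗
jpy_sum = 4684 + 4370 + 1357 = 10411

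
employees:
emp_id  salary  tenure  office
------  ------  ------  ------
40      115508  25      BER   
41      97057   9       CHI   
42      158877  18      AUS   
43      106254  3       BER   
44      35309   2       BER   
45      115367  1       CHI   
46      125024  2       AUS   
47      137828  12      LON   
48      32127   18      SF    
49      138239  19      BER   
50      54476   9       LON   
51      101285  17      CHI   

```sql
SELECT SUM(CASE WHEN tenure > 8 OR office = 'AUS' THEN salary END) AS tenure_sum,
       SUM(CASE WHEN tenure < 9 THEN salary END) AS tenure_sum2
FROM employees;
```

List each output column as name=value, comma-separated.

[tenure_sum: tenure > 8 OR office = 'AUS']
emp_id=40: ✓ → 115508
emp_id=41: ✓ → 97057
emp_id=42: ✓ → 158877
emp_id=43: ✗
emp_id=44: ✗
emp_id=45: ✗
emp_id=46: ✓ → 125024
emp_id=47: ✓ → 137828
emp_id=48: ✓ → 32127
emp_id=49: ✓ → 138239
emp_id=50: ✓ → 54476
emp_id=51: ✓ → 101285
tenure_sum = 115508 + 97057 + 158877 + 125024 + 137828 + 32127 + 138239 + 54476 + 101285 = 960421
—
[tenure_sum2: tenure < 9]
emp_id=40: ✗
emp_id=41: ✗
emp_id=42: ✗
emp_id=43: ✓ → 106254
emp_id=44: ✓ → 35309
emp_id=45: ✓ → 115367
emp_id=46: ✓ → 125024
emp_id=47: ✗
emp_id=48: ✗
emp_id=49: ✗
emp_id=50: ✗
emp_id=51: ✗
tenure_sum2 = 106254 + 35309 + 115367 + 125024 = 381954

tenure_sum=960421, tenure_sum2=381954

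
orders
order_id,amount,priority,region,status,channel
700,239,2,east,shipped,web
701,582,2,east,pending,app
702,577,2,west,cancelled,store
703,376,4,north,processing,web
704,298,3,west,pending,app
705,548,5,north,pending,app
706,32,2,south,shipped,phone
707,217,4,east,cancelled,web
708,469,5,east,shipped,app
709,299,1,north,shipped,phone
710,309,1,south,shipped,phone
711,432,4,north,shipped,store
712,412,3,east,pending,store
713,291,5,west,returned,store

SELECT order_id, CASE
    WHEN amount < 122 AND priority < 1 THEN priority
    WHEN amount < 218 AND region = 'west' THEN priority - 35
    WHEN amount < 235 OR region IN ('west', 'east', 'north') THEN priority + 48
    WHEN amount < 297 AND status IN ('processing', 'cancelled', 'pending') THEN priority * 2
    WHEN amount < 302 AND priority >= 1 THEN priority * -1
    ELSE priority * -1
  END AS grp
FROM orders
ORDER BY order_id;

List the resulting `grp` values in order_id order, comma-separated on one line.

50, 50, 50, 52, 51, 53, 50, 52, 53, 49, -1, 52, 51, 53

order_id=700: amount < 235 OR region IN ('west', 'east', 'north') → 50
order_id=701: amount < 235 OR region IN ('west', 'east', 'north') → 50
order_id=702: amount < 235 OR region IN ('west', 'east', 'north') → 50
order_id=703: amount < 235 OR region IN ('west', 'east', 'north') → 52
order_id=704: amount < 235 OR region IN ('west', 'east', 'north') → 51
order_id=705: amount < 235 OR region IN ('west', 'east', 'north') → 53
order_id=706: amount < 235 OR region IN ('west', 'east', 'north') → 50
order_id=707: amount < 235 OR region IN ('west', 'east', 'north') → 52
order_id=708: amount < 235 OR region IN ('west', 'east', 'north') → 53
order_id=709: amount < 235 OR region IN ('west', 'east', 'north') → 49
order_id=710: ELSE → -1
order_id=711: amount < 235 OR region IN ('west', 'east', 'north') → 52
order_id=712: amount < 235 OR region IN ('west', 'east', 'north') → 51
order_id=713: amount < 235 OR region IN ('west', 'east', 'north') → 53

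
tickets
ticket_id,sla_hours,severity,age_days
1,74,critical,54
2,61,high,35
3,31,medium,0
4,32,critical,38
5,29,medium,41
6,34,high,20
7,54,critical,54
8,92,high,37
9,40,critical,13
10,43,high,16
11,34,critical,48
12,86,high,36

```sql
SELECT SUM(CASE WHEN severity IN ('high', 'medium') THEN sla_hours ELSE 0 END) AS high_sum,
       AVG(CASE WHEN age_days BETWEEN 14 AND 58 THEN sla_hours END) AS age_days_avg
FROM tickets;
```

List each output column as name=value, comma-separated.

[high_sum: severity IN ('high', 'medium')]
ticket_id=1: ✗
ticket_id=2: ✓ → 61
ticket_id=3: ✓ → 31
ticket_id=4: ✗
ticket_id=5: ✓ → 29
ticket_id=6: ✓ → 34
ticket_id=7: ✗
ticket_id=8: ✓ → 92
ticket_id=9: ✗
ticket_id=10: ✓ → 43
ticket_id=11: ✗
ticket_id=12: ✓ → 86
high_sum = 61 + 31 + 29 + 34 + 92 + 43 + 86 = 376
—
[age_days_avg: age_days BETWEEN 14 AND 58]
ticket_id=1: ✓ → 74
ticket_id=2: ✓ → 61
ticket_id=3: ✗
ticket_id=4: ✓ → 32
ticket_id=5: ✓ → 29
ticket_id=6: ✓ → 34
ticket_id=7: ✓ → 54
ticket_id=8: ✓ → 92
ticket_id=9: ✗
ticket_id=10: ✓ → 43
ticket_id=11: ✓ → 34
ticket_id=12: ✓ → 86
age_days_avg = (74 + 61 + 32 + 29 + 34 + 54 + 92 + 43 + 34 + 86) / 10 = 53.9

high_sum=376, age_days_avg=53.9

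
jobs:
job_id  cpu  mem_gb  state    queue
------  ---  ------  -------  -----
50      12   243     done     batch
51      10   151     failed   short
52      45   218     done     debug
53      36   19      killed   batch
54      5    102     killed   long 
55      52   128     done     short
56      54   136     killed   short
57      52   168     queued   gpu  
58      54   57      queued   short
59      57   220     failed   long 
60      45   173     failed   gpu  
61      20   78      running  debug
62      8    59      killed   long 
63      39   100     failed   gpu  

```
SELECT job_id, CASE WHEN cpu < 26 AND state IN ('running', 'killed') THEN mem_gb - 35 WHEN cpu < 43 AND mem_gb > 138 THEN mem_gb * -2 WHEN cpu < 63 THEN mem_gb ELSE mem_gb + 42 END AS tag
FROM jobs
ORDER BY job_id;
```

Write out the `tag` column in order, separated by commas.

-486, -302, 218, 19, 67, 128, 136, 168, 57, 220, 173, 43, 24, 100

job_id=50: cpu < 43 AND mem_gb > 138 → -486
job_id=51: cpu < 43 AND mem_gb > 138 → -302
job_id=52: cpu < 63 → 218
job_id=53: cpu < 63 → 19
job_id=54: cpu < 26 AND state IN ('running', 'killed') → 67
job_id=55: cpu < 63 → 128
job_id=56: cpu < 63 → 136
job_id=57: cpu < 63 → 168
job_id=58: cpu < 63 → 57
job_id=59: cpu < 63 → 220
job_id=60: cpu < 63 → 173
job_id=61: cpu < 26 AND state IN ('running', 'killed') → 43
job_id=62: cpu < 26 AND state IN ('running', 'killed') → 24
job_id=63: cpu < 63 → 100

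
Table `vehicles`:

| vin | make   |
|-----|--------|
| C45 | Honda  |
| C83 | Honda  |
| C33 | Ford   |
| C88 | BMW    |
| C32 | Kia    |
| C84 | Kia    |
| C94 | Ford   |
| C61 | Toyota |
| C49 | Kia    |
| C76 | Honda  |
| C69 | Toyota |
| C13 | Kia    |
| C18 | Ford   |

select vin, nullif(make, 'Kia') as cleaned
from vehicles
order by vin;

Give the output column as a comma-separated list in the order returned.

vin=C13: make=Kia vs Kia: equal → NULL
vin=C18: make=Ford vs Kia: differ → Ford
vin=C32: make=Kia vs Kia: equal → NULL
vin=C33: make=Ford vs Kia: differ → Ford
vin=C45: make=Honda vs Kia: differ → Honda
vin=C49: make=Kia vs Kia: equal → NULL
vin=C61: make=Toyota vs Kia: differ → Toyota
vin=C69: make=Toyota vs Kia: differ → Toyota
vin=C76: make=Honda vs Kia: differ → Honda
vin=C83: make=Honda vs Kia: differ → Honda
vin=C84: make=Kia vs Kia: equal → NULL
vin=C88: make=BMW vs Kia: differ → BMW
vin=C94: make=Ford vs Kia: differ → Ford

NULL, Ford, NULL, Ford, Honda, NULL, Toyota, Toyota, Honda, Honda, NULL, BMW, Ford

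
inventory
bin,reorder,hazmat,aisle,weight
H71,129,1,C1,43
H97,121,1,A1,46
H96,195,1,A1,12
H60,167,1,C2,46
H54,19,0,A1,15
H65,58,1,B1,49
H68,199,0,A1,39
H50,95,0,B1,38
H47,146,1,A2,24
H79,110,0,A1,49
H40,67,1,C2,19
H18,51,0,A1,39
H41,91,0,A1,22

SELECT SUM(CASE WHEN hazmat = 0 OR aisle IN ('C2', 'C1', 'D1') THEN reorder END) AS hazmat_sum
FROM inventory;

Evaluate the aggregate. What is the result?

928

bin=H71: ✓ → 129
bin=H97: ✗
bin=H96: ✗
bin=H60: ✓ → 167
bin=H54: ✓ → 19
bin=H65: ✗
bin=H68: ✓ → 199
bin=H50: ✓ → 95
bin=H47: ✗
bin=H79: ✓ → 110
bin=H40: ✓ → 67
bin=H18: ✓ → 51
bin=H41: ✓ → 91
hazmat_sum = 129 + 167 + 19 + 199 + 95 + 110 + 67 + 51 + 91 = 928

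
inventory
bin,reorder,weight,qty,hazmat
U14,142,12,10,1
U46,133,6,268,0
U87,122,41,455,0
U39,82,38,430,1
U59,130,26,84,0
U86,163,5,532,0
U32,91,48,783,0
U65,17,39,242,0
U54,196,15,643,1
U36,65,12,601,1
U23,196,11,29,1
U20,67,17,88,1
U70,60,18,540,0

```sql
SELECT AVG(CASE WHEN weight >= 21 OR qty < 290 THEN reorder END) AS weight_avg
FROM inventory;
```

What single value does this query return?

108.8888888889

bin=U14: ✓ → 142
bin=U46: ✓ → 133
bin=U87: ✓ → 122
bin=U39: ✓ → 82
bin=U59: ✓ → 130
bin=U86: ✗
bin=U32: ✓ → 91
bin=U65: ✓ → 17
bin=U54: ✗
bin=U36: ✗
bin=U23: ✓ → 196
bin=U20: ✓ → 67
bin=U70: ✗
weight_avg = (142 + 133 + 122 + 82 + 130 + 91 + 17 + 196 + 67) / 9 = 108.8888888889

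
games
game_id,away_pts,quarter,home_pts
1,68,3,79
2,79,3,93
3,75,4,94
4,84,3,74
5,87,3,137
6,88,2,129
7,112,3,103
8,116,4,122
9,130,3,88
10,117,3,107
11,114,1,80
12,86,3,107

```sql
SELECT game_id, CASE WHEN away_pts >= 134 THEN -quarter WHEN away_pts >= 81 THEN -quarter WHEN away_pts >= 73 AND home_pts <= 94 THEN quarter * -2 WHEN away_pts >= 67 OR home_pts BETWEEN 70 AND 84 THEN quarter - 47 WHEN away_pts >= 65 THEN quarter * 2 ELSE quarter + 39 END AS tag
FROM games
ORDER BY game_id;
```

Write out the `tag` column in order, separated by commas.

game_id=1: away_pts >= 67 OR home_pts BETWEEN 70 AND 84 → -44
game_id=2: away_pts >= 73 AND home_pts <= 94 → -6
game_id=3: away_pts >= 73 AND home_pts <= 94 → -8
game_id=4: away_pts >= 81 → -3
game_id=5: away_pts >= 81 → -3
game_id=6: away_pts >= 81 → -2
game_id=7: away_pts >= 81 → -3
game_id=8: away_pts >= 81 → -4
game_id=9: away_pts >= 81 → -3
game_id=10: away_pts >= 81 → -3
game_id=11: away_pts >= 81 → -1
game_id=12: away_pts >= 81 → -3

-44, -6, -8, -3, -3, -2, -3, -4, -3, -3, -1, -3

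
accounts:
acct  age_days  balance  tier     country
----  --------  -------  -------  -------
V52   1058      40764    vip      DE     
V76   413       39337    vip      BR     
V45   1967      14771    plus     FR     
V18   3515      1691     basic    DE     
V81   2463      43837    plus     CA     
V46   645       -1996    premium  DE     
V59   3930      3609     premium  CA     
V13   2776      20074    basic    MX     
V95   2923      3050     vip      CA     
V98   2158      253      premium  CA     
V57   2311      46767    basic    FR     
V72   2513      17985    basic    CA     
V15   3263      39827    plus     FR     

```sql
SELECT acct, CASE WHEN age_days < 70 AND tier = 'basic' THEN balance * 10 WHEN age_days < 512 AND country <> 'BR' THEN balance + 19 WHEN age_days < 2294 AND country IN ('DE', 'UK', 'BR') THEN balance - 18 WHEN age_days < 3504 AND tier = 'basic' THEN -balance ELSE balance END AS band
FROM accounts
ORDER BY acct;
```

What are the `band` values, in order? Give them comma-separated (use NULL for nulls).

-20074, 39827, 1691, 14771, -2014, 40746, -46767, 3609, -17985, 39319, 43837, 3050, 253

acct=V13: age_days < 3504 AND tier = 'basic' → -20074
acct=V15: ELSE → 39827
acct=V18: ELSE → 1691
acct=V45: ELSE → 14771
acct=V46: age_days < 2294 AND country IN ('DE', 'UK', 'BR') → -2014
acct=V52: age_days < 2294 AND country IN ('DE', 'UK', 'BR') → 40746
acct=V57: age_days < 3504 AND tier = 'basic' → -46767
acct=V59: ELSE → 3609
acct=V72: age_days < 3504 AND tier = 'basic' → -17985
acct=V76: age_days < 2294 AND country IN ('DE', 'UK', 'BR') → 39319
acct=V81: ELSE → 43837
acct=V95: ELSE → 3050
acct=V98: ELSE → 253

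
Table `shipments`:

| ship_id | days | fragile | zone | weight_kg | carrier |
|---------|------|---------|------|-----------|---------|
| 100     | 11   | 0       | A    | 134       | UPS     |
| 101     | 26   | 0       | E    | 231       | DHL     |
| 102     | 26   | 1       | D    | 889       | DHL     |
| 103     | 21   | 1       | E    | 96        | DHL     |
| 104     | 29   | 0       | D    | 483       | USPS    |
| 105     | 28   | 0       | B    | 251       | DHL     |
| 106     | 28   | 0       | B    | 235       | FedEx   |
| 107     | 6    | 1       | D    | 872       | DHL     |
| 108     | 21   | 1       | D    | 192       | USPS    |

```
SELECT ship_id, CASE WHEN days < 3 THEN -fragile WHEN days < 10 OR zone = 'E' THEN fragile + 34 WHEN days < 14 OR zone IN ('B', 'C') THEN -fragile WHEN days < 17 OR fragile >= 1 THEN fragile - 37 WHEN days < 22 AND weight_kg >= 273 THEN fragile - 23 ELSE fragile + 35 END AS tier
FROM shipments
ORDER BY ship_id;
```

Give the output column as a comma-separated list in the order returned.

0, 34, -36, 35, 35, 0, 0, 35, -36

ship_id=100: days < 14 OR zone IN ('B', 'C') → 0
ship_id=101: days < 10 OR zone = 'E' → 34
ship_id=102: days < 17 OR fragile >= 1 → -36
ship_id=103: days < 10 OR zone = 'E' → 35
ship_id=104: ELSE → 35
ship_id=105: days < 14 OR zone IN ('B', 'C') → 0
ship_id=106: days < 14 OR zone IN ('B', 'C') → 0
ship_id=107: days < 10 OR zone = 'E' → 35
ship_id=108: days < 17 OR fragile >= 1 → -36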